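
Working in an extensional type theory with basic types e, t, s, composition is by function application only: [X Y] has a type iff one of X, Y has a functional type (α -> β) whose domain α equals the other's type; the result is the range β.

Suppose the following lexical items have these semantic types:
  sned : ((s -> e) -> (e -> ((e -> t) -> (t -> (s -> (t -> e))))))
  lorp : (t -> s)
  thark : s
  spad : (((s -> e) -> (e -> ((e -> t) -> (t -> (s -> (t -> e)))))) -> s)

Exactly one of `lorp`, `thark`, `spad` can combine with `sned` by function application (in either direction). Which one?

spad

lorp : (t -> s) — does not combine with sned.
thark : s — does not combine with sned.
spad — combines: spad : (((s -> e) -> (e -> ((e -> t) -> (t -> (s -> (t -> e)))))) -> s) takes sned : ((s -> e) -> (e -> ((e -> t) -> (t -> (s -> (t -> e)))))) as argument, giving s.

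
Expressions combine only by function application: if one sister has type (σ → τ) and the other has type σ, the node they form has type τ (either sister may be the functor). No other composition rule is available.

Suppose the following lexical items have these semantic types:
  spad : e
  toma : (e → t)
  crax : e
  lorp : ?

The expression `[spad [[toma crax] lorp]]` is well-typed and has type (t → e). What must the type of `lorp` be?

At [spad [[toma crax] lorp]] (required: (t → e)): spad is e, which is not a function with range (t → e); hence [[toma crax] lorp] is the functor — type (e → (t → e)).
At [[toma crax] lorp] (required: (e → (t → e))): [toma crax] is t, which is not a function with range (e → (t → e)); hence lorp is the functor — type (t → (e → (t → e))).

(t → (e → (t → e)))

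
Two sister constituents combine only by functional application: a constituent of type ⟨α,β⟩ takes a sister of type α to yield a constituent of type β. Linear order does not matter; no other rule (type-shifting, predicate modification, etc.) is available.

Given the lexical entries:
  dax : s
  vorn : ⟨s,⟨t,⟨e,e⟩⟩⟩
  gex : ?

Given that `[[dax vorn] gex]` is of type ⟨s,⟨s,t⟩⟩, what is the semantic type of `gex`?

⟨⟨t,⟨e,e⟩⟩,⟨s,⟨s,t⟩⟩⟩

[[dax vorn] gex] is required to be ⟨s,⟨s,t⟩⟩. [dax vorn] : ⟨t,⟨e,e⟩⟩ cannot yield ⟨s,⟨s,t⟩⟩ as functor, so gex : ⟨⟨t,⟨e,e⟩⟩,⟨s,⟨s,t⟩⟩⟩.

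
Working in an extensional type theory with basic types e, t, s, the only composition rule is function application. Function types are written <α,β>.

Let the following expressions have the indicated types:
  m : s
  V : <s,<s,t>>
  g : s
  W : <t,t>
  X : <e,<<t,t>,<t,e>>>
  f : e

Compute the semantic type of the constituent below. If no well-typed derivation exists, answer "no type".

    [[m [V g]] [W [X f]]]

[V g] — V of type <s,<s,t>> combines with g of type s: type <s,t>.
[m [V g]] — [V g] of type <s,t> combines with m of type s: type t.
[X f] — X of type <e,<<t,t>,<t,e>>> combines with f of type e: type <<t,t>,<t,e>>.
[W [X f]] — [X f] of type <<t,t>,<t,e>> combines with W of type <t,t>: type <t,e>.
[[m [V g]] [W [X f]]] — [W [X f]] of type <t,e> combines with [m [V g]] of type t: type e.

e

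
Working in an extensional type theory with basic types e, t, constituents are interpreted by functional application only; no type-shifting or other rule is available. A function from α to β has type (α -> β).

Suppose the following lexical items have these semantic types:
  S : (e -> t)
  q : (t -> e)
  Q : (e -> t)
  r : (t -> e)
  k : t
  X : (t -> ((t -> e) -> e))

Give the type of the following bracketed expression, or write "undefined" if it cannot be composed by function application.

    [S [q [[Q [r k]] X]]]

t

At [r k], r : (t -> e) takes k : t, giving e.
At [Q [r k]], Q : (e -> t) takes [r k] : e, giving t.
At [[Q [r k]] X], X : (t -> ((t -> e) -> e)) takes [Q [r k]] : t, giving ((t -> e) -> e).
At [q [[Q [r k]] X]], [[Q [r k]] X] : ((t -> e) -> e) takes q : (t -> e), giving e.
At [S [q [[Q [r k]] X]]], S : (e -> t) takes [q [[Q [r k]] X]] : e, giving t.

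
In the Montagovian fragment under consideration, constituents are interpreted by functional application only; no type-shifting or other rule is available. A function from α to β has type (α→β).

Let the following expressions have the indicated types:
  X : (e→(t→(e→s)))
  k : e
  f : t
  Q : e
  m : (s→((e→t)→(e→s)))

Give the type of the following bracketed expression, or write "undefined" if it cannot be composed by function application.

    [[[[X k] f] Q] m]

((e→t)→(e→s))

[X k] — X of type (e→(t→(e→s))) combines with k of type e: type (t→(e→s)).
[[X k] f] — [X k] of type (t→(e→s)) combines with f of type t: type (e→s).
[[[X k] f] Q] — [[X k] f] of type (e→s) combines with Q of type e: type s.
[[[[X k] f] Q] m] — m of type (s→((e→t)→(e→s))) combines with [[[X k] f] Q] of type s: type ((e→t)→(e→s)).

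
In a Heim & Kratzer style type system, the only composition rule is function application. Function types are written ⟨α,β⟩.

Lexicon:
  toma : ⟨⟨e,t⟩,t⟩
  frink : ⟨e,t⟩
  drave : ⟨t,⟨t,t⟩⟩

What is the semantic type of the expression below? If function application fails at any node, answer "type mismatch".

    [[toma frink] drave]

⟨t,t⟩

[toma frink]: toma is ⟨⟨e,t⟩,t⟩, frink is ⟨e,t⟩; result t.
[[toma frink] drave]: drave is ⟨t,⟨t,t⟩⟩, [toma frink] is t; result ⟨t,t⟩.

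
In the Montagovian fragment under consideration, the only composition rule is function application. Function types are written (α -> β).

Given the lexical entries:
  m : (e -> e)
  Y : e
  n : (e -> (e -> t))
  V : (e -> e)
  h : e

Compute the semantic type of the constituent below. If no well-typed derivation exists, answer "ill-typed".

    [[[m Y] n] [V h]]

t

[m Y]: functor m : (e -> e), argument Y : e; result e.
[[m Y] n]: functor n : (e -> (e -> t)), argument [m Y] : e; result (e -> t).
[V h]: functor V : (e -> e), argument h : e; result e.
[[[m Y] n] [V h]]: functor [[m Y] n] : (e -> t), argument [V h] : e; result t.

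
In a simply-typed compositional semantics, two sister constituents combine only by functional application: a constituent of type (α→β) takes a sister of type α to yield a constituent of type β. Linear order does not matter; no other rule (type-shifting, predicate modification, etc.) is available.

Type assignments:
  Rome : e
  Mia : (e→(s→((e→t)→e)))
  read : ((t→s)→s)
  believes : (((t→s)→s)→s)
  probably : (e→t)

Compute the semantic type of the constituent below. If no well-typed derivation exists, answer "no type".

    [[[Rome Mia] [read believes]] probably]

At [Rome Mia], Mia : (e→(s→((e→t)→e))) takes Rome : e, giving (s→((e→t)→e)).
At [read believes], believes : (((t→s)→s)→s) takes read : ((t→s)→s), giving s.
At [[Rome Mia] [read believes]], [Rome Mia] : (s→((e→t)→e)) takes [read believes] : s, giving ((e→t)→e).
At [[[Rome Mia] [read believes]] probably], [[Rome Mia] [read believes]] : ((e→t)→e) takes probably : (e→t), giving e.

e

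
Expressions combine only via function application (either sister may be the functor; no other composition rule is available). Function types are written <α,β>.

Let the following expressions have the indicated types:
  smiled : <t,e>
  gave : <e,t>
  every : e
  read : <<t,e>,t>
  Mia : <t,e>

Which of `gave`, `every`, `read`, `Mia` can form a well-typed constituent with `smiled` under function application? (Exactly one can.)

gave : <e,t> — does not combine with smiled.
every : e — does not combine with smiled.
read — combines: read : <<t,e>,t> takes smiled : <t,e> as argument, giving t.
Mia : <t,e> — does not combine with smiled.

read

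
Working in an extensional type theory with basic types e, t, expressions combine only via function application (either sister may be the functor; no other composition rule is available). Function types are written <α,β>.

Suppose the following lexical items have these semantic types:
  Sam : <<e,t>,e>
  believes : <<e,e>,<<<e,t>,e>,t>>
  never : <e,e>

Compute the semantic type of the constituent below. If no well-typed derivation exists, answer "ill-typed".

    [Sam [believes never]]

[believes never]: believes is <<e,e>,<<<e,t>,e>,t>>, never is <e,e>; result <<<e,t>,e>,t>.
[Sam [believes never]]: [believes never] is <<<e,t>,e>,t>, Sam is <<e,t>,e>; result t.

t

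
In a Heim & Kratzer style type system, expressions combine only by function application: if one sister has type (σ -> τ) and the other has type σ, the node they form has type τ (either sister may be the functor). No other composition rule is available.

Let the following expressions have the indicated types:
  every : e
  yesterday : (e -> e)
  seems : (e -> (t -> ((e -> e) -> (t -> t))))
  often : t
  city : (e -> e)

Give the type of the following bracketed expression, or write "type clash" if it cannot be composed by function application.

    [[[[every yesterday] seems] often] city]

(t -> t)

[every yesterday]: functor yesterday : (e -> e), argument every : e; result e.
[[every yesterday] seems]: functor seems : (e -> (t -> ((e -> e) -> (t -> t)))), argument [every yesterday] : e; result (t -> ((e -> e) -> (t -> t))).
[[[every yesterday] seems] often]: functor [[every yesterday] seems] : (t -> ((e -> e) -> (t -> t))), argument often : t; result ((e -> e) -> (t -> t)).
[[[[every yesterday] seems] often] city]: functor [[[every yesterday] seems] often] : ((e -> e) -> (t -> t)), argument city : (e -> e); result (t -> t).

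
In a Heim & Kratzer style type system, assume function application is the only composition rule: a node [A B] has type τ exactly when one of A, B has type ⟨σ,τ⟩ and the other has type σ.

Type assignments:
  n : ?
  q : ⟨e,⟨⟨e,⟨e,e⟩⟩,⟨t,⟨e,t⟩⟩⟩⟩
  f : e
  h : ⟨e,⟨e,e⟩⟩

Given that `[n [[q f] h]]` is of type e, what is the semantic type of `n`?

⟨⟨t,⟨e,t⟩⟩,e⟩

For [n [[q f] h]] to have type e with [[q f] h] of type ⟨t,⟨e,t⟩⟩, n must be the function: n : ⟨⟨t,⟨e,t⟩⟩,e⟩.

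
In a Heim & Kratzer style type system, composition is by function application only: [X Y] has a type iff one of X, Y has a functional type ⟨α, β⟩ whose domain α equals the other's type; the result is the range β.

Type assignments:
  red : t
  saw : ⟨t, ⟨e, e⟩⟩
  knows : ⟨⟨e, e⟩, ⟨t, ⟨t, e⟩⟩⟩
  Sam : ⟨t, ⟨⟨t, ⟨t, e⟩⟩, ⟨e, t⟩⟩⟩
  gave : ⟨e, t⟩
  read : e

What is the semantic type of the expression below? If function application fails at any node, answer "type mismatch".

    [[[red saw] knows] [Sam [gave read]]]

⟨e, t⟩

[red saw]: functor saw : ⟨t, ⟨e, e⟩⟩, argument red : t; result ⟨e, e⟩.
[[red saw] knows]: functor knows : ⟨⟨e, e⟩, ⟨t, ⟨t, e⟩⟩⟩, argument [red saw] : ⟨e, e⟩; result ⟨t, ⟨t, e⟩⟩.
[gave read]: functor gave : ⟨e, t⟩, argument read : e; result t.
[Sam [gave read]]: functor Sam : ⟨t, ⟨⟨t, ⟨t, e⟩⟩, ⟨e, t⟩⟩⟩, argument [gave read] : t; result ⟨⟨t, ⟨t, e⟩⟩, ⟨e, t⟩⟩.
[[[red saw] knows] [Sam [gave read]]]: functor [Sam [gave read]] : ⟨⟨t, ⟨t, e⟩⟩, ⟨e, t⟩⟩, argument [[red saw] knows] : ⟨t, ⟨t, e⟩⟩; result ⟨e, t⟩.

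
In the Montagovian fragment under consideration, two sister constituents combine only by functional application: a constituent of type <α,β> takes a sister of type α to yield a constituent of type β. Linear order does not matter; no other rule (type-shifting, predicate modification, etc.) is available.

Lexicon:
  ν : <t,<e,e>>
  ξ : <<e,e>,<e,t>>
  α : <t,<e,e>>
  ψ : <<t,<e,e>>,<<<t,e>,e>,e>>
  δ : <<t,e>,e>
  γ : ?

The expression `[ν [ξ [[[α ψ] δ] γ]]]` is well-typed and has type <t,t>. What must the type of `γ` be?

<e,<<<e,e>,<e,t>>,<<t,<e,e>>,<t,t>>>>

[ν [ξ [[[α ψ] δ] γ]]] must have type <t,t>. The sister ν has type <t,<e,e>>; that is not a function onto <t,t>, so [ξ [[[α ψ] δ] γ]] must be the functor, of type <<t,<e,e>>,<t,t>>.
[ξ [[[α ψ] δ] γ]] must have type <<t,<e,e>>,<t,t>>. The sister ξ has type <<e,e>,<e,t>>; that is not a function onto <<t,<e,e>>,<t,t>>, so [[[α ψ] δ] γ] must be the functor, of type <<<e,e>,<e,t>>,<<t,<e,e>>,<t,t>>>.
[[[α ψ] δ] γ] must have type <<<e,e>,<e,t>>,<<t,<e,e>>,<t,t>>>. The sister [[α ψ] δ] has type e; that is not a function onto <<<e,e>,<e,t>>,<<t,<e,e>>,<t,t>>>, so γ must be the functor, of type <e,<<<e,e>,<e,t>>,<<t,<e,e>>,<t,t>>>>.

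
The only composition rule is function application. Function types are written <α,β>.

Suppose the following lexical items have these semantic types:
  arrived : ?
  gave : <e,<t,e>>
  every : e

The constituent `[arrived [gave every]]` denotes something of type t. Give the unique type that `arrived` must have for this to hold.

For [arrived [gave every]] to have type t with [gave every] of type <t,e>, arrived must be the function: arrived : <<t,e>,t>.

<<t,e>,t>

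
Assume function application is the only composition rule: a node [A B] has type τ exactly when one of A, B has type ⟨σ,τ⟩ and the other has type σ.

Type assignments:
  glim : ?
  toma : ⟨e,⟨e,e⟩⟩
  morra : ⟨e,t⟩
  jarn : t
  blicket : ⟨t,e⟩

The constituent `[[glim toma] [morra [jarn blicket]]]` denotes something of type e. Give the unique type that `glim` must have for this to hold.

For [[glim toma] [morra [jarn blicket]]] to have type e with [morra [jarn blicket]] of type t, [glim toma] must be the function: [glim toma] : ⟨t,e⟩.
For [glim toma] to have type ⟨t,e⟩ with toma of type ⟨e,⟨e,e⟩⟩, glim must be the function: glim : ⟨⟨e,⟨e,e⟩⟩,⟨t,e⟩⟩.

⟨⟨e,⟨e,e⟩⟩,⟨t,e⟩⟩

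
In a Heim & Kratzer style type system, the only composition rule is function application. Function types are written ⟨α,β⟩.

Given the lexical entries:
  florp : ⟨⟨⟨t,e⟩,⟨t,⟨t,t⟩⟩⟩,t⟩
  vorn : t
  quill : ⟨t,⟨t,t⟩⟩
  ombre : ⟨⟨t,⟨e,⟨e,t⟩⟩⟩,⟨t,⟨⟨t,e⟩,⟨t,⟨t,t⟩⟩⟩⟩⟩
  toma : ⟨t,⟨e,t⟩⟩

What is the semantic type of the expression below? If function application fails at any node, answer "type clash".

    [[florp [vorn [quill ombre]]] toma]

At [quill ombre]: neither ⟨t,⟨t,t⟩⟩ nor ⟨⟨t,⟨e,⟨e,t⟩⟩⟩,⟨t,⟨⟨t,e⟩,⟨t,⟨t,t⟩⟩⟩⟩⟩ can take the other as argument; the node is ill-typed.

type clash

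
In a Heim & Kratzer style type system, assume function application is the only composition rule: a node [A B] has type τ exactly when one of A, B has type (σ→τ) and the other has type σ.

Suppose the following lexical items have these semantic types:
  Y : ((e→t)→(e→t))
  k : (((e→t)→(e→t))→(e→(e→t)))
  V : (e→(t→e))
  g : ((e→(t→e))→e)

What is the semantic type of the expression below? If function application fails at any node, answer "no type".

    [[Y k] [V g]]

[Y k]: functor k : (((e→t)→(e→t))→(e→(e→t))), argument Y : ((e→t)→(e→t)); result (e→(e→t)).
[V g]: functor g : ((e→(t→e))→e), argument V : (e→(t→e)); result e.
[[Y k] [V g]]: functor [Y k] : (e→(e→t)), argument [V g] : e; result (e→t).

(e→t)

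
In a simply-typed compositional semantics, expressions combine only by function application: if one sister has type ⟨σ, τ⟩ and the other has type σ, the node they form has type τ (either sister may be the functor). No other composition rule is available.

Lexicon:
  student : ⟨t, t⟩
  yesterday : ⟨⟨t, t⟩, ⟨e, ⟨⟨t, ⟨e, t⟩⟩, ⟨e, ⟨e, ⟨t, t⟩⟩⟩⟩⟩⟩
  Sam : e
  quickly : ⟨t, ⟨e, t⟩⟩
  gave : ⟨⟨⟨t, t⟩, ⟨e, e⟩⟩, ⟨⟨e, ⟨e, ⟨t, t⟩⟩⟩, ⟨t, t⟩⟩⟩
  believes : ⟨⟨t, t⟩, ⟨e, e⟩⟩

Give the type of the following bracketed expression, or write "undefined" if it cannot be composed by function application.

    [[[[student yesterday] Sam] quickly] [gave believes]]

⟨t, t⟩

[student yesterday]: ⟨⟨t, t⟩, ⟨e, ⟨⟨t, ⟨e, t⟩⟩, ⟨e, ⟨e, ⟨t, t⟩⟩⟩⟩⟩⟩ applied to ⟨t, t⟩ yields ⟨e, ⟨⟨t, ⟨e, t⟩⟩, ⟨e, ⟨e, ⟨t, t⟩⟩⟩⟩⟩.
[[student yesterday] Sam]: ⟨e, ⟨⟨t, ⟨e, t⟩⟩, ⟨e, ⟨e, ⟨t, t⟩⟩⟩⟩⟩ applied to e yields ⟨⟨t, ⟨e, t⟩⟩, ⟨e, ⟨e, ⟨t, t⟩⟩⟩⟩.
[[[student yesterday] Sam] quickly]: ⟨⟨t, ⟨e, t⟩⟩, ⟨e, ⟨e, ⟨t, t⟩⟩⟩⟩ applied to ⟨t, ⟨e, t⟩⟩ yields ⟨e, ⟨e, ⟨t, t⟩⟩⟩.
[gave believes]: ⟨⟨⟨t, t⟩, ⟨e, e⟩⟩, ⟨⟨e, ⟨e, ⟨t, t⟩⟩⟩, ⟨t, t⟩⟩⟩ applied to ⟨⟨t, t⟩, ⟨e, e⟩⟩ yields ⟨⟨e, ⟨e, ⟨t, t⟩⟩⟩, ⟨t, t⟩⟩.
[[[[student yesterday] Sam] quickly] [gave believes]]: ⟨⟨e, ⟨e, ⟨t, t⟩⟩⟩, ⟨t, t⟩⟩ applied to ⟨e, ⟨e, ⟨t, t⟩⟩⟩ yields ⟨t, t⟩.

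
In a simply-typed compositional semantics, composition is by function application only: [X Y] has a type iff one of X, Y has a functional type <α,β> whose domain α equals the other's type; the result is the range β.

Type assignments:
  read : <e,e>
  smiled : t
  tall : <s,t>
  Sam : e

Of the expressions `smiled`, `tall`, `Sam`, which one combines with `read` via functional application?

smiled : t — read needs e; smiled needs nothing (atomic); neither fits.
tall : <s,t> — read needs e; tall needs s; neither fits.
Sam — combines: read : <e,e> takes Sam : e as argument, giving e.

Sam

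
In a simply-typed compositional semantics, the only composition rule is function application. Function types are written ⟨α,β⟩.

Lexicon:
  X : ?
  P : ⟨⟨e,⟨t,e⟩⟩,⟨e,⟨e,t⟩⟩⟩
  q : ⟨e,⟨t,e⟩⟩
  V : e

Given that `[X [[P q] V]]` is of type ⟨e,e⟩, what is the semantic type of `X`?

[X [[P q] V]] must have type ⟨e,e⟩. The sister [[P q] V] has type ⟨e,t⟩; that is not a function onto ⟨e,e⟩, so X must be the functor, of type ⟨⟨e,t⟩,⟨e,e⟩⟩.

⟨⟨e,t⟩,⟨e,e⟩⟩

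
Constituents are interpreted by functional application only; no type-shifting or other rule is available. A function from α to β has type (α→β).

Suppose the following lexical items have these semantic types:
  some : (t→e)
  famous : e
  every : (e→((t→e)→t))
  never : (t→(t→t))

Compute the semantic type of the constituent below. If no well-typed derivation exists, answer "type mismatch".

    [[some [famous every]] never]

(t→t)

[famous every]: functor every : (e→((t→e)→t)), argument famous : e; result ((t→e)→t).
[some [famous every]]: functor [famous every] : ((t→e)→t), argument some : (t→e); result t.
[[some [famous every]] never]: functor never : (t→(t→t)), argument [some [famous every]] : t; result (t→t).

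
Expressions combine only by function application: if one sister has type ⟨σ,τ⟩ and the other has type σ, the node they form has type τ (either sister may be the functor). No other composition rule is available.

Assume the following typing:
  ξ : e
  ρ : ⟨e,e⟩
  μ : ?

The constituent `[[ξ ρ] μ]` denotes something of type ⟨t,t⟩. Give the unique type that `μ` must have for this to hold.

⟨e,⟨t,t⟩⟩

At [[ξ ρ] μ] (required: ⟨t,t⟩): [ξ ρ] is e, which is not a function with range ⟨t,t⟩; hence μ is the functor — type ⟨e,⟨t,t⟩⟩.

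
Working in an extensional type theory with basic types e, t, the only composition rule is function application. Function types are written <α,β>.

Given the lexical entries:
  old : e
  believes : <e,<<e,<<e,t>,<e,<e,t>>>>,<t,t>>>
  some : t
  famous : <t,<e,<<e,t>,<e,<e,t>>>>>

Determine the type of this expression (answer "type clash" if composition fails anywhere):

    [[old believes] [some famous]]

<t,t>

At [old believes], believes : <e,<<e,<<e,t>,<e,<e,t>>>>,<t,t>>> takes old : e, giving <<e,<<e,t>,<e,<e,t>>>>,<t,t>>.
At [some famous], famous : <t,<e,<<e,t>,<e,<e,t>>>>> takes some : t, giving <e,<<e,t>,<e,<e,t>>>>.
At [[old believes] [some famous]], [old believes] : <<e,<<e,t>,<e,<e,t>>>>,<t,t>> takes [some famous] : <e,<<e,t>,<e,<e,t>>>>, giving <t,t>.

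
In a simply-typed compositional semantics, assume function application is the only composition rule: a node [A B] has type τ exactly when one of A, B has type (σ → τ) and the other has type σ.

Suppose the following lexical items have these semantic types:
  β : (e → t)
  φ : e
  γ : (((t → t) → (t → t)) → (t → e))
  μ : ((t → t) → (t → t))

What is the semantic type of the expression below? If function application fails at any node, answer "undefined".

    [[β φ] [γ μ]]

[β φ] — β of type (e → t) combines with φ of type e: type t.
[γ μ] — γ of type (((t → t) → (t → t)) → (t → e)) combines with μ of type ((t → t) → (t → t)): type (t → e).
[[β φ] [γ μ]] — [γ μ] of type (t → e) combines with [β φ] of type t: type e.

e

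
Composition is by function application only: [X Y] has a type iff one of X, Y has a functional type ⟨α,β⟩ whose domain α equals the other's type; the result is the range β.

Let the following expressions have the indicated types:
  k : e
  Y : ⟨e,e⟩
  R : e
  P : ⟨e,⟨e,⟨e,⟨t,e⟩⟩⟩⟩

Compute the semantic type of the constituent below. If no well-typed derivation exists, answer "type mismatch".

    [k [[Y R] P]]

[Y R]: Y is ⟨e,e⟩, R is e; result e.
[[Y R] P]: P is ⟨e,⟨e,⟨e,⟨t,e⟩⟩⟩⟩, [Y R] is e; result ⟨e,⟨e,⟨t,e⟩⟩⟩.
[k [[Y R] P]]: [[Y R] P] is ⟨e,⟨e,⟨t,e⟩⟩⟩, k is e; result ⟨e,⟨t,e⟩⟩.

⟨e,⟨t,e⟩⟩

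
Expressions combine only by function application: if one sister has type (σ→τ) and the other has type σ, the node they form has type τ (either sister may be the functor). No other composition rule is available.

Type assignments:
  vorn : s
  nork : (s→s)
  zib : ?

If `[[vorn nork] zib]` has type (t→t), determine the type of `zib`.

[[vorn nork] zib] must have type (t→t). The sister [vorn nork] has type s; that is not a function onto (t→t), so zib must be the functor, of type (s→(t→t)).

(s→(t→t))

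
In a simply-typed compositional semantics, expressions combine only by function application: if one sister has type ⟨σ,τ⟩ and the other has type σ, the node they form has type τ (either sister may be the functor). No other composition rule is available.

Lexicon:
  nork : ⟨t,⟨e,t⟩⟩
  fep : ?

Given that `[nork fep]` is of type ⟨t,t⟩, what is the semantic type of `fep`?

[nork fep] must have type ⟨t,t⟩. The sister nork has type ⟨t,⟨e,t⟩⟩; that is not a function onto ⟨t,t⟩, so fep must be the functor, of type ⟨⟨t,⟨e,t⟩⟩,⟨t,t⟩⟩.

⟨⟨t,⟨e,t⟩⟩,⟨t,t⟩⟩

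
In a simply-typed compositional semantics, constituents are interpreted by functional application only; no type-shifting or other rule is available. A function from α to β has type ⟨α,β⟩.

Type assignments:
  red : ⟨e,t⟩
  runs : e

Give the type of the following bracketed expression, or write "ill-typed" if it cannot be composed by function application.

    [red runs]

t

[red runs] — red of type ⟨e,t⟩ combines with runs of type e: type t.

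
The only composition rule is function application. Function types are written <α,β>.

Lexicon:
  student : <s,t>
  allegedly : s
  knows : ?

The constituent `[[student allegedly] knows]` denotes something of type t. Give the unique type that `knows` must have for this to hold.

<t,t>

For [[student allegedly] knows] to have type t with [student allegedly] of type t, knows must be the function: knows : <t,t>.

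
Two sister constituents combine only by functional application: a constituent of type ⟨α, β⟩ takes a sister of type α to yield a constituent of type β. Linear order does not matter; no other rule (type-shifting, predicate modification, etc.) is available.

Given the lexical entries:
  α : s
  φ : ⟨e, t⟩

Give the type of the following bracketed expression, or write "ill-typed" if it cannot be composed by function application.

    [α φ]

ill-typed

[α φ]: s and ⟨e, t⟩ cannot combine by function application — type clash.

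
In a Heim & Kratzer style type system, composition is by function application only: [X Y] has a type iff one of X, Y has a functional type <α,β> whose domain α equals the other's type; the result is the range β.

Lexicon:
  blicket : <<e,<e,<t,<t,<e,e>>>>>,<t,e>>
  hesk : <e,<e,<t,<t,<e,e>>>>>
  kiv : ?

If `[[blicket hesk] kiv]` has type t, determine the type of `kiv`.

[[blicket hesk] kiv] must have type t. The sister [blicket hesk] has type <t,e>; that is not a function onto t, so kiv must be the functor, of type <<t,e>,t>.

<<t,e>,t>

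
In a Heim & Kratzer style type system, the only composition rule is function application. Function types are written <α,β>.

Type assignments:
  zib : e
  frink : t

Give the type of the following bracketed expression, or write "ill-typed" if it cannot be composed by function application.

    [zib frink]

ill-typed

At [zib frink]: neither e nor t can take the other as argument; the node is ill-typed.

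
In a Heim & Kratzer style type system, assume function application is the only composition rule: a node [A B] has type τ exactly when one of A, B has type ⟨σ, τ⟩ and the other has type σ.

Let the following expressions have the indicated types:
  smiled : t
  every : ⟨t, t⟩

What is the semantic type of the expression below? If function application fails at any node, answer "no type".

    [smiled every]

t

At [smiled every], every : ⟨t, t⟩ takes smiled : t, giving t.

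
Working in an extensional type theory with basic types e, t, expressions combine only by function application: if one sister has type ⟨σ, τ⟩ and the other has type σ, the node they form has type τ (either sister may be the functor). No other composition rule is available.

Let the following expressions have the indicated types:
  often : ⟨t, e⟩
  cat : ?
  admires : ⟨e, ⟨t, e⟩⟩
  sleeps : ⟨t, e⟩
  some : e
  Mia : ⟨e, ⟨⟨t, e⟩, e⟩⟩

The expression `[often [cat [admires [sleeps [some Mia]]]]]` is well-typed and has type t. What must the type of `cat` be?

At [often [cat [admires [sleeps [some Mia]]]]] (required: t): often is ⟨t, e⟩, which is not a function with range t; hence [cat [admires [sleeps [some Mia]]]] is the functor — type ⟨⟨t, e⟩, t⟩.
At [cat [admires [sleeps [some Mia]]]] (required: ⟨⟨t, e⟩, t⟩): [admires [sleeps [some Mia]]] is ⟨t, e⟩, which is not a function with range ⟨⟨t, e⟩, t⟩; hence cat is the functor — type ⟨⟨t, e⟩, ⟨⟨t, e⟩, t⟩⟩.

⟨⟨t, e⟩, ⟨⟨t, e⟩, t⟩⟩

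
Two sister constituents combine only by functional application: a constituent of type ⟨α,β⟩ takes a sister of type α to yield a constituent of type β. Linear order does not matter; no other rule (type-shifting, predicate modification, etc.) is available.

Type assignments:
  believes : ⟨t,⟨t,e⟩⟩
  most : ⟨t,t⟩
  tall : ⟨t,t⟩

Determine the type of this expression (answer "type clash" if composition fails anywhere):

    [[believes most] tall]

type clash

[believes most]: ⟨t,⟨t,e⟩⟩ with ⟨t,t⟩ — neither is a function whose domain matches the other; composition fails here.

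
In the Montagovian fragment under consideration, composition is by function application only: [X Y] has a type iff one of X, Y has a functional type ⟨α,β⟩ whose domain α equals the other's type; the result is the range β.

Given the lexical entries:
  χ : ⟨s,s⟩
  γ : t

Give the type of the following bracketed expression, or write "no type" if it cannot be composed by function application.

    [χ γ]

At [χ γ]: neither ⟨s,s⟩ nor t can take the other as argument; the node is ill-typed.

no type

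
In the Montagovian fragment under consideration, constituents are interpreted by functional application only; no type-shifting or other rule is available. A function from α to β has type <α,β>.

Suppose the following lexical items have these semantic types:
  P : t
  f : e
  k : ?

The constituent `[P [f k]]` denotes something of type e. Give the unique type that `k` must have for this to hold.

For [P [f k]] to have type e with P of type t, [f k] must be the function: [f k] : <t,e>.
For [f k] to have type <t,e> with f of type e, k must be the function: k : <e,<t,e>>.

<e,<t,e>>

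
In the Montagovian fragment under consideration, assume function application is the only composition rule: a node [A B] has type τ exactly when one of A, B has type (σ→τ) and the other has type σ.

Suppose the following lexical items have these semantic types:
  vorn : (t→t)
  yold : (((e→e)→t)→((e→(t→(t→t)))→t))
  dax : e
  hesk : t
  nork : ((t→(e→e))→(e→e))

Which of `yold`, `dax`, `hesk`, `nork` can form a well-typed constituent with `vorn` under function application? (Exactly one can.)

yold : (((e→e)→t)→((e→(t→(t→t)))→t)) — no; vorn wants t, and yold wants ((e→e)→t).
dax : e — no; vorn wants t, and dax wants nothing (atomic).
hesk — combines: vorn : (t→t) takes hesk : t as argument, giving t.
nork : ((t→(e→e))→(e→e)) — no; vorn wants t, and nork wants (t→(e→e)).

hesk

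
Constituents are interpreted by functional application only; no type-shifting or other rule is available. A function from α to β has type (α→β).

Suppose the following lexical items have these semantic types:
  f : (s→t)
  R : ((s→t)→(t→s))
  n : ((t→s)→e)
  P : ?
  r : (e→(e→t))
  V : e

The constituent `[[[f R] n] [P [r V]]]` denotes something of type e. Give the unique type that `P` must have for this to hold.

At [[[f R] n] [P [r V]]] (required: e): [[f R] n] is e, which is not a function with range e; hence [P [r V]] is the functor — type (e→e).
At [P [r V]] (required: (e→e)): [r V] is (e→t), which is not a function with range (e→e); hence P is the functor — type ((e→t)→(e→e)).

((e→t)→(e→e))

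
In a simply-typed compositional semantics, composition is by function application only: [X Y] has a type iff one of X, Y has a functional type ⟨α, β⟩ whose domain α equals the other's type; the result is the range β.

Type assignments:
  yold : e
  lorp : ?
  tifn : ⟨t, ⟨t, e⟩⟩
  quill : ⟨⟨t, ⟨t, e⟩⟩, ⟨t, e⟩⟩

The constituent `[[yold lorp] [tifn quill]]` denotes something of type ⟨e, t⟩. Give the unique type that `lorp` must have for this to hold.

[[yold lorp] [tifn quill]] is required to be ⟨e, t⟩. [tifn quill] : ⟨t, e⟩ cannot yield ⟨e, t⟩ as functor, so [yold lorp] : ⟨⟨t, e⟩, ⟨e, t⟩⟩.
[yold lorp] is required to be ⟨⟨t, e⟩, ⟨e, t⟩⟩. yold : e cannot yield ⟨⟨t, e⟩, ⟨e, t⟩⟩ as functor, so lorp : ⟨e, ⟨⟨t, e⟩, ⟨e, t⟩⟩⟩.

⟨e, ⟨⟨t, e⟩, ⟨e, t⟩⟩⟩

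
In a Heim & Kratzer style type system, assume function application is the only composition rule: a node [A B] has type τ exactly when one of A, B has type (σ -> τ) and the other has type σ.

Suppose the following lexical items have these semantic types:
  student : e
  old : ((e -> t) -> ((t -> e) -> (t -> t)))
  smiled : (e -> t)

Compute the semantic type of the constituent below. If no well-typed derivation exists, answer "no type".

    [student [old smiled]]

At [old smiled], old : ((e -> t) -> ((t -> e) -> (t -> t))) takes smiled : (e -> t), giving ((t -> e) -> (t -> t)).
[student [old smiled]]: e and ((t -> e) -> (t -> t)) cannot combine by function application — type clash.

no type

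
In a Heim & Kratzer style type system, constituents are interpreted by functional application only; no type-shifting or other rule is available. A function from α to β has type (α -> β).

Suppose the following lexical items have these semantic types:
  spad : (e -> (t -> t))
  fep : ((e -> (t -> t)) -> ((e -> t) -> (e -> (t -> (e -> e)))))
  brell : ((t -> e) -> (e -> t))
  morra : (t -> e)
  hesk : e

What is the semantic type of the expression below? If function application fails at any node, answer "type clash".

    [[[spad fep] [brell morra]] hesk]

[spad fep]: ((e -> (t -> t)) -> ((e -> t) -> (e -> (t -> (e -> e))))) applied to (e -> (t -> t)) yields ((e -> t) -> (e -> (t -> (e -> e)))).
[brell morra]: ((t -> e) -> (e -> t)) applied to (t -> e) yields (e -> t).
[[spad fep] [brell morra]]: ((e -> t) -> (e -> (t -> (e -> e)))) applied to (e -> t) yields (e -> (t -> (e -> e))).
[[[spad fep] [brell morra]] hesk]: (e -> (t -> (e -> e))) applied to e yields (t -> (e -> e)).

(t -> (e -> e))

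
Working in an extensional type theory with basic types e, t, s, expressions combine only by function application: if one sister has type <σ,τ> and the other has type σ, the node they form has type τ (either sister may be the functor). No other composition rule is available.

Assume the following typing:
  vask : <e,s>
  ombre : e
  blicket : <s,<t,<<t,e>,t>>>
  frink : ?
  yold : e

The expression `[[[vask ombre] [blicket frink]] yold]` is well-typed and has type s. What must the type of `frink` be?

[[[vask ombre] [blicket frink]] yold] is required to be s. yold : e cannot yield s as functor, so [[vask ombre] [blicket frink]] : <e,s>.
[[vask ombre] [blicket frink]] is required to be <e,s>. [vask ombre] : s cannot yield <e,s> as functor, so [blicket frink] : <s,<e,s>>.
[blicket frink] is required to be <s,<e,s>>. blicket : <s,<t,<<t,e>,t>>> cannot yield <s,<e,s>> as functor, so frink : <<s,<t,<<t,e>,t>>>,<s,<e,s>>>.

<<s,<t,<<t,e>,t>>>,<s,<e,s>>>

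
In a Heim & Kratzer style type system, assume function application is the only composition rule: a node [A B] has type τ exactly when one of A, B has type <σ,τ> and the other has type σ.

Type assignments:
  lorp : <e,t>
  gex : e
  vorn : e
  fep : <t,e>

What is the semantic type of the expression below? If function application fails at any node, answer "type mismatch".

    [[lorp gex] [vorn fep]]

type mismatch

[lorp gex]: lorp is <e,t>, gex is e; result t.
[vorn fep]: e and <t,e> cannot combine by function application — type clash.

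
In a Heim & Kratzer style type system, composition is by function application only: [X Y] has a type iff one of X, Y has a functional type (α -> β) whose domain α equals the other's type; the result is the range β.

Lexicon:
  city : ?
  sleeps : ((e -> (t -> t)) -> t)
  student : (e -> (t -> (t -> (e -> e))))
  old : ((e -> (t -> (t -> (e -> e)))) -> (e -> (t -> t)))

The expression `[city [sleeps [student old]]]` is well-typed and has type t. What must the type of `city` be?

(t -> t)

At [city [sleeps [student old]]] (required: t): [sleeps [student old]] is t, which is not a function with range t; hence city is the functor — type (t -> t).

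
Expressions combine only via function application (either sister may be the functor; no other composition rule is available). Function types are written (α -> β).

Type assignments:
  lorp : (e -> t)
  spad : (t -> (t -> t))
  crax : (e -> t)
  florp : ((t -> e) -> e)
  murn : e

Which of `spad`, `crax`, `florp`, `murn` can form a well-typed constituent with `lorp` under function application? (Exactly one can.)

spad : (t -> (t -> t)) — no; lorp wants e, and spad wants t.
crax : (e -> t) — no; lorp wants e, and crax wants e.
florp : ((t -> e) -> e) — no; lorp wants e, and florp wants (t -> e).
murn — combines: lorp : (e -> t) takes murn : e as argument, giving t.

murn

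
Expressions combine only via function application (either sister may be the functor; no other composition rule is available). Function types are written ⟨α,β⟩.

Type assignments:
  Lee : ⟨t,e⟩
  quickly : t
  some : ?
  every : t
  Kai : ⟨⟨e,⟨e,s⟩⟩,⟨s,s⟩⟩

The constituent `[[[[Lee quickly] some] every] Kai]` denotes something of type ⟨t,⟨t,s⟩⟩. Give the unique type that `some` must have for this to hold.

At [[[[Lee quickly] some] every] Kai] (required: ⟨t,⟨t,s⟩⟩): Kai is ⟨⟨e,⟨e,s⟩⟩,⟨s,s⟩⟩, which is not a function with range ⟨t,⟨t,s⟩⟩; hence [[[Lee quickly] some] every] is the functor — type ⟨⟨⟨e,⟨e,s⟩⟩,⟨s,s⟩⟩,⟨t,⟨t,s⟩⟩⟩.
At [[[Lee quickly] some] every] (required: ⟨⟨⟨e,⟨e,s⟩⟩,⟨s,s⟩⟩,⟨t,⟨t,s⟩⟩⟩): every is t, which is not a function with range ⟨⟨⟨e,⟨e,s⟩⟩,⟨s,s⟩⟩,⟨t,⟨t,s⟩⟩⟩; hence [[Lee quickly] some] is the functor — type ⟨t,⟨⟨⟨e,⟨e,s⟩⟩,⟨s,s⟩⟩,⟨t,⟨t,s⟩⟩⟩⟩.
At [[Lee quickly] some] (required: ⟨t,⟨⟨⟨e,⟨e,s⟩⟩,⟨s,s⟩⟩,⟨t,⟨t,s⟩⟩⟩⟩): [Lee quickly] is e, which is not a function with range ⟨t,⟨⟨⟨e,⟨e,s⟩⟩,⟨s,s⟩⟩,⟨t,⟨t,s⟩⟩⟩⟩; hence some is the functor — type ⟨e,⟨t,⟨⟨⟨e,⟨e,s⟩⟩,⟨s,s⟩⟩,⟨t,⟨t,s⟩⟩⟩⟩⟩.

⟨e,⟨t,⟨⟨⟨e,⟨e,s⟩⟩,⟨s,s⟩⟩,⟨t,⟨t,s⟩⟩⟩⟩⟩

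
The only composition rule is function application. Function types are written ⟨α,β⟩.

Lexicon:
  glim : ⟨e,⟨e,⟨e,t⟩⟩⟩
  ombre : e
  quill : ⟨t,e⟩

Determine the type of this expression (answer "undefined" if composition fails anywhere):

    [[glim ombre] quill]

undefined

[glim ombre]: functor glim : ⟨e,⟨e,⟨e,t⟩⟩⟩, argument ombre : e; result ⟨e,⟨e,t⟩⟩.
[[glim ombre] quill]: ⟨e,⟨e,t⟩⟩ with ⟨t,e⟩ — neither is a function whose domain matches the other; composition fails here.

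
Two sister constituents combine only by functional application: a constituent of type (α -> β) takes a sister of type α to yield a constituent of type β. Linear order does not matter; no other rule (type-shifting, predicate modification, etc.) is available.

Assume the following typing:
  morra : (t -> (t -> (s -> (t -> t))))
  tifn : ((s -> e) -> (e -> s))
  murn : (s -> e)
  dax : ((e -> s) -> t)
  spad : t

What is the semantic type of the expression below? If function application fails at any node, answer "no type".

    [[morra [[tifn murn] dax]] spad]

(s -> (t -> t))

[tifn murn]: ((s -> e) -> (e -> s)) applied to (s -> e) yields (e -> s).
[[tifn murn] dax]: ((e -> s) -> t) applied to (e -> s) yields t.
[morra [[tifn murn] dax]]: (t -> (t -> (s -> (t -> t)))) applied to t yields (t -> (s -> (t -> t))).
[[morra [[tifn murn] dax]] spad]: (t -> (s -> (t -> t))) applied to t yields (s -> (t -> t)).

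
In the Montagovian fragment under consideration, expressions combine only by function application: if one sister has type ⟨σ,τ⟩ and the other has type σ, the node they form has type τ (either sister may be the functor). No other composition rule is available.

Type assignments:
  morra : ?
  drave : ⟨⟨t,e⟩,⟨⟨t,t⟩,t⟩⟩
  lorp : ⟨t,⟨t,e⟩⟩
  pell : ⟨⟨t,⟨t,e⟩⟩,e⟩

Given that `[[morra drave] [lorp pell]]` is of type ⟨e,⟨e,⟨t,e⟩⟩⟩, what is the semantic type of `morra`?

⟨⟨⟨t,e⟩,⟨⟨t,t⟩,t⟩⟩,⟨e,⟨e,⟨e,⟨t,e⟩⟩⟩⟩⟩

At [[morra drave] [lorp pell]] (required: ⟨e,⟨e,⟨t,e⟩⟩⟩): [lorp pell] is e, which is not a function with range ⟨e,⟨e,⟨t,e⟩⟩⟩; hence [morra drave] is the functor — type ⟨e,⟨e,⟨e,⟨t,e⟩⟩⟩⟩.
At [morra drave] (required: ⟨e,⟨e,⟨e,⟨t,e⟩⟩⟩⟩): drave is ⟨⟨t,e⟩,⟨⟨t,t⟩,t⟩⟩, which is not a function with range ⟨e,⟨e,⟨e,⟨t,e⟩⟩⟩⟩; hence morra is the functor — type ⟨⟨⟨t,e⟩,⟨⟨t,t⟩,t⟩⟩,⟨e,⟨e,⟨e,⟨t,e⟩⟩⟩⟩⟩.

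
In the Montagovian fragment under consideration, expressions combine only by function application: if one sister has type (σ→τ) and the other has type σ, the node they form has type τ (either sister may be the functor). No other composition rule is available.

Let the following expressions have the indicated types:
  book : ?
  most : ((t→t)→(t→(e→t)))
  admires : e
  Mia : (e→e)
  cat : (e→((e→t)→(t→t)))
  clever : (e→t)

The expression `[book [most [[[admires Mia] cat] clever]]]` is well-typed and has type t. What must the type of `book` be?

((t→(e→t))→t)

[book [most [[[admires Mia] cat] clever]]] must have type t. The sister [most [[[admires Mia] cat] clever]] has type (t→(e→t)); that is not a function onto t, so book must be the functor, of type ((t→(e→t))→t).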